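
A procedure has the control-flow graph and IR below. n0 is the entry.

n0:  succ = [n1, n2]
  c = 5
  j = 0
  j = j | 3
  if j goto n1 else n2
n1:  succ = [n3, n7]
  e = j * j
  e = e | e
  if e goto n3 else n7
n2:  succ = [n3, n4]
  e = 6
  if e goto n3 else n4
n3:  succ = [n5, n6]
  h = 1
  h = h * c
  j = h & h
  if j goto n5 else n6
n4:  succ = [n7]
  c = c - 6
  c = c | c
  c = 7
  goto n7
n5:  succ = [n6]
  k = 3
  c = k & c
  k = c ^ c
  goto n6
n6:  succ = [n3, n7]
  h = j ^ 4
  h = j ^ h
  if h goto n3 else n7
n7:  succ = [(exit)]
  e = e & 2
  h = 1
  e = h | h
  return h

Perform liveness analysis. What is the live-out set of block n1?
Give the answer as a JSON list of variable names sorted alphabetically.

Answer: ["c", "e"]

Analysis:
Block summaries:
  n0 def {c,j} use ∅
  n1 def {e} use {j}
  n2 def {e} use ∅
  n3 def {h,j} use {c}
  n4 def {c} use {c}
  n5 def {c,k} use {c}
  n6 def {h} use {j}
  n7 def {e,h} use {e}

Live sets:
  live n0: ∅→{c,j}
  live n1: {c,j}→{c,e}
  live n2: {c}→{c,e}
  live n3: {c,e}→{c,e,j}
  live n4: {c,e}→{e}
  live n5: {c,e,j}→{c,e,j}
  live n6: {c,e,j}→{c,e}
  live n7: {e}→∅

live-out(n1) = ["c", "e"]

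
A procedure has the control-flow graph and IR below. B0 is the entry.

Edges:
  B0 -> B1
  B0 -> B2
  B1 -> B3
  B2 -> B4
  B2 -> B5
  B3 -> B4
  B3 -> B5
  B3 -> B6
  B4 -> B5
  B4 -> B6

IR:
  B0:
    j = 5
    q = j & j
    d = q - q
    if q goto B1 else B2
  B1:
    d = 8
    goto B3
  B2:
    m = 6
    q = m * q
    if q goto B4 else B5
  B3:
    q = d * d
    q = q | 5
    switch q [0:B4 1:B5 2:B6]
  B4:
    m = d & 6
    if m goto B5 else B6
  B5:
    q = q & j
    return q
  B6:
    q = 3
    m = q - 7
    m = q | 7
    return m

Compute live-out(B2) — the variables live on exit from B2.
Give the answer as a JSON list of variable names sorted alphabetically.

Per-block:
  B0: {d,j,q} / ∅
  B1: {d} / ∅
  B2: {m,q} / {q}
  B3: {q} / {d}
  B4: {m} / {d}
  B5: {q} / {j,q}
  B6: {m,q} / ∅

Liveness:
  live B0: ∅→{d,j,q}
  live B1: {j}→{d,j}
  live B2: {d,j,q}→{d,j,q}
  live B3: {d,j}→{d,j,q}
  live B4: {d,j,q}→{j,q}
  live B5: {j,q}→∅
  live B6: ∅→∅

live-out(B2) = ["d", "j", "q"]

Answer: ["d", "j", "q"]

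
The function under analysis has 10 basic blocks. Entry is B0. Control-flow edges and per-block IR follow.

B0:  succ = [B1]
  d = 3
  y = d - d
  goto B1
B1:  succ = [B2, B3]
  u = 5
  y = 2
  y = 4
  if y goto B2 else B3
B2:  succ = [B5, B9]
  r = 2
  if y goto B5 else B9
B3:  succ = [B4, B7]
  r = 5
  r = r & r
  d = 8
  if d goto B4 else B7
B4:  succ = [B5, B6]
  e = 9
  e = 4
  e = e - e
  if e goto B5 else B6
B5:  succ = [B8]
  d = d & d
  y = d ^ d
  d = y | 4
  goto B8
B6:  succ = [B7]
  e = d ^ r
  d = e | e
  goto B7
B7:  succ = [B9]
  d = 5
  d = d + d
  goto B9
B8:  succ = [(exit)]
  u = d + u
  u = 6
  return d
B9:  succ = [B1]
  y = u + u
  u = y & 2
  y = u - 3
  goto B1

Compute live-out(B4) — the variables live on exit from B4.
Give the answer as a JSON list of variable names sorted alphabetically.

Block summaries:
  B0: {d,y} / ∅
  B1: {u,y} / ∅
  B2: {r} / {y}
  B3: {d,r} / ∅
  B4: {e} / ∅
  B5: {d,y} / {d}
  B6: {d,e} / {d,r}
  B7: {d} / ∅
  B8: {u} / {d,u}
  B9: {u,y} / {u}

Live sets:
  B0 li=∅ lo={d}
  B1 li={d} lo={d,u,y}
  B2 li={d,u,y} lo={d,u}
  B3 li={u} lo={d,r,u}
  B4 li={d,r,u} lo={d,r,u}
  B5 li={d,u} lo={d,u}
  B6 li={d,r,u} lo={u}
  B7 li={u} lo={d,u}
  B8 li={d,u} lo=∅
  B9 li={d,u} lo={d}

live-out(B4) = ["d", "r", "u"]

Answer: ["d", "r", "u"]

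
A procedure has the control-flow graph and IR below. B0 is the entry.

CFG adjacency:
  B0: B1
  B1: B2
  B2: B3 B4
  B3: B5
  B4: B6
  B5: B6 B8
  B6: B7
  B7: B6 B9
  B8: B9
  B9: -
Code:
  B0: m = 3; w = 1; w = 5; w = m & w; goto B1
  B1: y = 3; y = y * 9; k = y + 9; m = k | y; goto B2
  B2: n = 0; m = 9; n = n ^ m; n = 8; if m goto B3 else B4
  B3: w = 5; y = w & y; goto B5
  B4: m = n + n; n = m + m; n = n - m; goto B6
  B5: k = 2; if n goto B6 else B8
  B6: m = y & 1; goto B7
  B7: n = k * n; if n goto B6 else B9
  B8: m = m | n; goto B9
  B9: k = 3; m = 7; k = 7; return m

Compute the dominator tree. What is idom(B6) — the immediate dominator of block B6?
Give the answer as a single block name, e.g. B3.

idom tree: B1←B0 B2←B1 B3←B2 B4←B2 B5←B3 B6←B2 B7←B6 B8←B5 B9←B2
Join-block Dom:
  B6: preds {B4,B5,B7}: {B0,B1,B2,B4} ∩ {B0,B1,B2,B3,B5} ∩ {B0,B1,B2,B6,B7} = {B0,B1,B2}; idom=B2
  B9: preds {B7,B8}: {B0,B1,B2,B6,B7} ∩ {B0,B1,B2,B3,B5,B8} = {B0,B1,B2}; idom=B2

idom(B6) = B2

Answer: B2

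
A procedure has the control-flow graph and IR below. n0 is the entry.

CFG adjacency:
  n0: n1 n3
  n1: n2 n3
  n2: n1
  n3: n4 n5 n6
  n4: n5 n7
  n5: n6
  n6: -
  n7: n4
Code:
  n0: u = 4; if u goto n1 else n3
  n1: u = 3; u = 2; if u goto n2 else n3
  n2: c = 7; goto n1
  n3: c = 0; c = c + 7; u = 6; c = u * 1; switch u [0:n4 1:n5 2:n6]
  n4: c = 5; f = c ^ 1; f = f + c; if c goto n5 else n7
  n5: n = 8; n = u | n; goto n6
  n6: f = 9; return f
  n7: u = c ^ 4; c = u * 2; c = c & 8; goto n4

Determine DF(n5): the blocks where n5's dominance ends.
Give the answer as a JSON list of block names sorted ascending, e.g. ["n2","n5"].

Answer: ["n6"]

Working:
idom tree: n1←n0 n2←n1 n3←n0 n4←n3 n5←n3 n6←n3 n7←n4
Dom∩ at merges:
  n1: preds {n0,n2}: {n0} ∩ {n0,n1,n2} = {n0}; idom=n0
  n3: preds {n0,n1}: {n0} ∩ {n0,n1} = {n0}; idom=n0
  n4: preds {n3,n7}: {n0,n3} ∩ {n0,n3,n4,n7} = {n0,n3}; idom=n3
  n5: preds {n3,n4}: {n0,n3} ∩ {n0,n3,n4} = {n0,n3}; idom=n3
  n6: preds {n3,n5}: {n0,n3} ∩ {n0,n3,n5} = {n0,n3}; idom=n3

DF walk-up:
  n1←n0: walk · to n0
  n1←n2: walk n2→n1 to n0
  n3←n0: walk · to n0
  n3←n1: walk n1 to n0
  n4←n3: walk · to n3
  n4←n7: walk n7→n4 to n3
  n5←n3: walk · to n3
  n5←n4: walk n4 to n3
  n6←n3: walk · to n3
  n6←n5: walk n5 to n3
  n0: DF=∅
  n1: DF={n1,n3}
  n2: DF={n1}
  n3: DF=∅
  n4: DF={n4,n5}
  n5: DF={n6}
  n6: DF=∅
  n7: DF={n4}

DF(n5) = ["n6"]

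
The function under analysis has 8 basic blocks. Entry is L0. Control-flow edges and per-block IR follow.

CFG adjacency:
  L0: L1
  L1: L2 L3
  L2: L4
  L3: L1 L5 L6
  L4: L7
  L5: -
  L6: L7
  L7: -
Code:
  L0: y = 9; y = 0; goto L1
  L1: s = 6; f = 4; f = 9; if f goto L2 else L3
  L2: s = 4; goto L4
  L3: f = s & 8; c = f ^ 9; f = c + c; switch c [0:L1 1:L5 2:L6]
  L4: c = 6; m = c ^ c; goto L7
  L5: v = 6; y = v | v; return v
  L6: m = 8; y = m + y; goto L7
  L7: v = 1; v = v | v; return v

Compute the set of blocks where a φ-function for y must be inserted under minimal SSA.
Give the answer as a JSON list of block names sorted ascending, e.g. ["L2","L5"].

Answer: ["L7"]

Analysis:
idom tree: L1←L0 L2←L1 L3←L1 L4←L2 L5←L3 L6←L3 L7←L1
Dom at joins:
  L1: preds {L0,L3}: {L0} ∩ {L0,L1,L3} = {L0}; idom=L0
  L7: preds {L4,L6}: {L0,L1,L2,L4} ∩ {L0,L1,L3,L6} = {L0,L1}; idom=L1

DF derivation:
  join L1 pred L0: · stop@L0
  join L1 pred L3: L3→L1 stop@L0
  join L7 pred L4: L4→L2 stop@L1
  join L7 pred L6: L6→L3 stop@L1
  L0 → ∅
  L1 → {L1}
  L2 → {L7}
  L3 → {L1,L7}
  L4 → {L7}
  L5 → ∅
  L6 → {L7}
  L7 → ∅

φ for y: defs {L0,L5,L6}
  DF⁺ = {L7}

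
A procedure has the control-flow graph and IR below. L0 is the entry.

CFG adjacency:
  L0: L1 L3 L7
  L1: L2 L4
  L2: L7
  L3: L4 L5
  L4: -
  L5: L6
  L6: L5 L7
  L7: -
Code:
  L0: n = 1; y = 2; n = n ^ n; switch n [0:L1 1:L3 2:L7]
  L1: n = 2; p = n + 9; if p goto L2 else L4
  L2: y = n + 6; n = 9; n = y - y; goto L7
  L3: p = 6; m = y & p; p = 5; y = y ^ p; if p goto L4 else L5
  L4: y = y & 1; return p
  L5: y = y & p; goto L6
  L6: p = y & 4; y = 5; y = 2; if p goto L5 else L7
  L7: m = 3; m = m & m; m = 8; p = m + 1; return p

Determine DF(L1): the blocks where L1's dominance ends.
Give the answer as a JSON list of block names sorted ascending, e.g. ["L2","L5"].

Answer: ["L4", "L7"]

Working:
idom tree: L1←L0 L2←L1 L3←L0 L4←L0 L5←L3 L6←L5 L7←L0
Dom at joins:
  L4: preds {L1,L3}: {L0,L1} ∩ {L0,L3} = {L0}; idom=L0
  L5: preds {L3,L6}: {L0,L3} ∩ {L0,L3,L5,L6} = {L0,L3}; idom=L3
  L7: preds {L0,L2,L6}: {L0} ∩ {L0,L1,L2} ∩ {L0,L3,L5,L6} = {L0}; idom=L0

Frontier:
  join L4 pred L1: L1 stop@L0
  join L4 pred L3: L3 stop@L0
  join L5 pred L3: · stop@L3
  join L5 pred L6: L6→L5 stop@L3
  join L7 pred L0: · stop@L0
  join L7 pred L2: L2→L1 stop@L0
  join L7 pred L6: L6→L5→L3 stop@L0
  L0: DF=∅
  L1: DF={L4,L7}
  L2: DF={L7}
  L3: DF={L4,L7}
  L4: DF=∅
  L5: DF={L5,L7}
  L6: DF={L5,L7}
  L7: DF=∅

DF(L1) = ["L4", "L7"]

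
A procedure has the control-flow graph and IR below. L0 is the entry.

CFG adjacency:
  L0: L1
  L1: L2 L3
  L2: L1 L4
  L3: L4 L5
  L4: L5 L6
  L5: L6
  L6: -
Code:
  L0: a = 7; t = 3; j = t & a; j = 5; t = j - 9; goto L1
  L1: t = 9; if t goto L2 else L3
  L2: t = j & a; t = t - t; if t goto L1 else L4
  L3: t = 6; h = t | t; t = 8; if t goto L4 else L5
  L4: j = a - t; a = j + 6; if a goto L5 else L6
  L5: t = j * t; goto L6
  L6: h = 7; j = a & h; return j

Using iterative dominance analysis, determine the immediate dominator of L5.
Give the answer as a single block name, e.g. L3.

idom tree: L1←L0 L2←L1 L3←L1 L4←L1 L5←L1 L6←L1
Dom at joins:
  L1: preds {L0,L2}: {L0} ∩ {L0,L1,L2} = {L0}; idom=L0
  L4: preds {L2,L3}: {L0,L1,L2} ∩ {L0,L1,L3} = {L0,L1}; idom=L1
  L5: preds {L3,L4}: {L0,L1,L3} ∩ {L0,L1,L4} = {L0,L1}; idom=L1
  L6: preds {L4,L5}: {L0,L1,L4} ∩ {L0,L1,L5} = {L0,L1}; idom=L1

idom(L5) = L1

Answer: L1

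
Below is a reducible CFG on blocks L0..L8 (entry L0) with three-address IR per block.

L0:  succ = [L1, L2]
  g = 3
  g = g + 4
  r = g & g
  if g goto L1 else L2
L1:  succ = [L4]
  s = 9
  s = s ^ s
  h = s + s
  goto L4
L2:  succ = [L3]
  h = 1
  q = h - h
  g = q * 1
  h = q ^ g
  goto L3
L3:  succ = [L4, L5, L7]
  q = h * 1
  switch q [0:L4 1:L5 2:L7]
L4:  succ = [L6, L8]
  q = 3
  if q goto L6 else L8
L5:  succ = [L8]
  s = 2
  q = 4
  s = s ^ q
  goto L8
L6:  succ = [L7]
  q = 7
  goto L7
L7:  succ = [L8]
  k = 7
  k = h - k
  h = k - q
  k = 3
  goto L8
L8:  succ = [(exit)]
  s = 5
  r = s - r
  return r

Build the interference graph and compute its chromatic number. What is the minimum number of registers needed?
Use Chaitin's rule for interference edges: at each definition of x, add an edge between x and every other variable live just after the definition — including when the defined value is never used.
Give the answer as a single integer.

Answer: 4

Analysis:
Block summaries:
  L0: def={g,r} ue=∅
  L1: def={h,s} ue=∅
  L2: def={g,h,q} ue=∅
  L3: def={q} ue={h}
  L4: def={q} ue=∅
  L5: def={q,s} ue=∅
  L6: def={q} ue=∅
  L7: def={h,k} ue={h,q}
  L8: def={r,s} ue={r}

Live sets:
  live L0: ∅→{r}
  live L1: {r}→{h,r}
  live L2: {r}→{h,r}
  live L3: {h,r}→{h,q,r}
  live L4: {h,r}→{h,r}
  live L5: {r}→{r}
  live L6: {h,r}→{h,q,r}
  live L7: {h,q,r}→{r}
  live L8: {r}→∅

Interfere edges:
  g: {q,r}
  h: {k,q,r}
  k: {h,q,r}
  q: {g,h,k,r,s}
  r: {g,h,k,q,s}
  s: {q,r}

Colouring:
  lower bound: {h,k,q,r} mutually conflict ⇒ χ ≥ 4
  assign g→c2 h→c2 k→c3 q→c0 r→c1 s→c2 — no edge inside a register ⇒ χ ≤ 4
  χ = 4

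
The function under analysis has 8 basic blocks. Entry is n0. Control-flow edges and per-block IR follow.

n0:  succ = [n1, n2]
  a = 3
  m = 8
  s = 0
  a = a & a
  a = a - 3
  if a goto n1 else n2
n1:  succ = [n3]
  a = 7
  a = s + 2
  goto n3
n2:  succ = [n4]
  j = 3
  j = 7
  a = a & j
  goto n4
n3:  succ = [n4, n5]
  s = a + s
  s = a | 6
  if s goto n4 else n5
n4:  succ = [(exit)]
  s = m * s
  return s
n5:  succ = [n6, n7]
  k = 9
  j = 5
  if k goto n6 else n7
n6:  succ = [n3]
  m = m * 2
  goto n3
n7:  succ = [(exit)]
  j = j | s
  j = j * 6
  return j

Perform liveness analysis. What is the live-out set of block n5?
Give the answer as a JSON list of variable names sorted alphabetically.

Answer: ["a", "j", "m", "s"]

Analysis:
Block summaries:
  n0: def={a,m,s} ue=∅
  n1: def={a} ue={s}
  n2: def={a,j} ue={a}
  n3: def={s} ue={a,s}
  n4: def={s} ue={m,s}
  n5: def={j,k} ue=∅
  n6: def={m} ue={m}
  n7: def={j} ue={j,s}

Liveness:
  n0: in=∅ out={a,m,s}
  n1: in={m,s} out={a,m,s}
  n2: in={a,m,s} out={m,s}
  n3: in={a,m,s} out={a,m,s}
  n4: in={m,s} out=∅
  n5: in={a,m,s} out={a,j,m,s}
  n6: in={a,m,s} out={a,m,s}
  n7: in={j,s} out=∅

live-out(n5) = ["a", "j", "m", "s"]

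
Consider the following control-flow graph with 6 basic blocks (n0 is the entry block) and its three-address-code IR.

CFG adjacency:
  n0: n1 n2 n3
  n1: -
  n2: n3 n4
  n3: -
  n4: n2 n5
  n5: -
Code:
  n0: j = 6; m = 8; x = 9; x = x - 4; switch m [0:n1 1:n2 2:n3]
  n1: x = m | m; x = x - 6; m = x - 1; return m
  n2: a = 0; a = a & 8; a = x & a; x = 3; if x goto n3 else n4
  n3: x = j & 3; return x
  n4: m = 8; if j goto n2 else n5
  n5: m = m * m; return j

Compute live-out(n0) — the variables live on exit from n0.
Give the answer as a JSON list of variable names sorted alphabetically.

def/use:
  n0: {j,m,x} / ∅
  n1: {m,x} / {m}
  n2: {a,x} / {x}
  n3: {x} / {j}
  n4: {m} / {j}
  n5: {m} / {j,m}

Backward fixpoint:
  live n0: ∅→{j,m,x}
  live n1: {m}→∅
  live n2: {j,x}→{j,x}
  live n3: {j}→∅
  live n4: {j,x}→{j,m,x}
  live n5: {j,m}→∅

live-out(n0) = ["j", "m", "x"]

Answer: ["j", "m", "x"]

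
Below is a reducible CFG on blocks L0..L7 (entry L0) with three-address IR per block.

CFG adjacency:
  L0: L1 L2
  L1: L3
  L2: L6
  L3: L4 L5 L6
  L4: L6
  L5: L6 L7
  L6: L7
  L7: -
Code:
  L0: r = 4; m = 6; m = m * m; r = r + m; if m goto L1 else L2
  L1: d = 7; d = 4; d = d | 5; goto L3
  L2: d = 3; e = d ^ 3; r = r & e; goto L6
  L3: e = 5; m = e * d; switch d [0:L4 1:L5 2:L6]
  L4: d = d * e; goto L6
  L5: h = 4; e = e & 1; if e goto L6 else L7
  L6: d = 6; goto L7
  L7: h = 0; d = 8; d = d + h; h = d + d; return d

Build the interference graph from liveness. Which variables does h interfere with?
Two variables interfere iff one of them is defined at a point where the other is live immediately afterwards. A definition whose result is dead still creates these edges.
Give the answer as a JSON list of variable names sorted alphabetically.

Answer: ["d", "e"]

Derivation:
Block summaries:
  L0: def={m,r} ue=∅
  L1: def={d} ue=∅
  L2: def={d,e,r} ue={r}
  L3: def={e,m} ue={d}
  L4: def={d} ue={d,e}
  L5: def={e,h} ue={e}
  L6: def={d} ue=∅
  L7: def={d,h} ue=∅

Liveness:
  L0: in=∅ out={r}
  L1: in=∅ out={d}
  L2: in={r} out=∅
  L3: in={d} out={d,e}
  L4: in={d,e} out=∅
  L5: in={e} out=∅
  L6: in=∅ out=∅
  L7: in=∅ out=∅

Interfere edges:
  d: {e,h,m,r}
  e: {d,h,m,r}
  h: {d,e}
  m: {d,e,r}
  r: {d,e,m}

N(h) = ["d", "e"]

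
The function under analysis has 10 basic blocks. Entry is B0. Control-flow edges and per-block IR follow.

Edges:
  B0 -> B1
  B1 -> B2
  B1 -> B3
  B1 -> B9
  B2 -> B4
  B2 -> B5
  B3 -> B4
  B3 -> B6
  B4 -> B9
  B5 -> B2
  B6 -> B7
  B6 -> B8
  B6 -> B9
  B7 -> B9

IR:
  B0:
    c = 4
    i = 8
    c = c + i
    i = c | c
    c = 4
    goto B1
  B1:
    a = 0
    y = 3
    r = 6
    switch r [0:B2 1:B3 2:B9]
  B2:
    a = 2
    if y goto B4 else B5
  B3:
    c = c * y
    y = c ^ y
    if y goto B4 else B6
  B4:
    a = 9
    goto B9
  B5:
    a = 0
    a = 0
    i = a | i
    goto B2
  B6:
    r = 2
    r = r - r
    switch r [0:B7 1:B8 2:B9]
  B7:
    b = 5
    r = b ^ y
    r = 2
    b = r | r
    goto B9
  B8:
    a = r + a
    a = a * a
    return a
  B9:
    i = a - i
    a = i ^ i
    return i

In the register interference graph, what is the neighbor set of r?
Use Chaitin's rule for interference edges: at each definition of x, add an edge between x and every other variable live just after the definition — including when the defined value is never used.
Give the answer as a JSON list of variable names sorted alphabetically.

Per-block:
  B0: def={c,i} ue=∅
  B1: def={a,r,y} ue=∅
  B2: def={a} ue={y}
  B3: def={c,y} ue={c,y}
  B4: def={a} ue=∅
  B5: def={a,i} ue={i}
  B6: def={r} ue=∅
  B7: def={b,r} ue={y}
  B8: def={a} ue={a,r}
  B9: def={a,i} ue={a,i}

Liveness:
  B0: in=∅ out={c,i}
  B1: in={c,i} out={a,c,i,y}
  B2: in={i,y} out={i,y}
  B3: in={a,c,i,y} out={a,i,y}
  B4: in={i} out={a,i}
  B5: in={i,y} out={i,y}
  B6: in={a,i,y} out={a,i,r,y}
  B7: in={a,i,y} out={a,i}
  B8: in={a,r} out=∅
  B9: in={a,i} out=∅

Conflict graph:
  a↔{b,c,i,r,y}
  b↔{a,i,y}
  c↔{a,i,r,y}
  i↔{a,b,c,r,y}
  r↔{a,c,i,y}
  y↔{a,b,c,i,r}

N(r) = ["a", "c", "i", "y"]

Answer: ["a", "c", "i", "y"]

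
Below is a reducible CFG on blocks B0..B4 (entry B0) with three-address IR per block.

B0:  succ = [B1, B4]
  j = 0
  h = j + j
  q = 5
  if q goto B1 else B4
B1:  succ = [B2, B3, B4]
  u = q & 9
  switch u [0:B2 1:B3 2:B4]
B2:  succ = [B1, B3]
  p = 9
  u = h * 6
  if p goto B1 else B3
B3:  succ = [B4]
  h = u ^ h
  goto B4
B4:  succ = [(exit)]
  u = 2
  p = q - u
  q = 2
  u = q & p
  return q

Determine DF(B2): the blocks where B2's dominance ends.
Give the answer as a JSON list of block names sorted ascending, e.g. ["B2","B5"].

idom tree: B1←B0 B2←B1 B3←B1 B4←B0
Dom∩ at merges:
  B1: preds {B0,B2}: {B0} ∩ {B0,B1,B2} = {B0}; idom=B0
  B3: preds {B1,B2}: {B0,B1} ∩ {B0,B1,B2} = {B0,B1}; idom=B1
  B4: preds {B0,B1,B3}: {B0} ∩ {B0,B1} ∩ {B0,B1,B3} = {B0}; idom=B0

Frontier:
  B1←B0: walk · to B0
  B1←B2: walk B2→B1 to B0
  B3←B1: walk · to B1
  B3←B2: walk B2 to B1
  B4←B0: walk · to B0
  B4←B1: walk B1 to B0
  B4←B3: walk B3→B1 to B0
  B0: DF=∅
  B1: DF={B1,B4}
  B2: DF={B1,B3}
  B3: DF={B4}
  B4: DF=∅

DF(B2) = ["B1", "B3"]

Answer: ["B1", "B3"]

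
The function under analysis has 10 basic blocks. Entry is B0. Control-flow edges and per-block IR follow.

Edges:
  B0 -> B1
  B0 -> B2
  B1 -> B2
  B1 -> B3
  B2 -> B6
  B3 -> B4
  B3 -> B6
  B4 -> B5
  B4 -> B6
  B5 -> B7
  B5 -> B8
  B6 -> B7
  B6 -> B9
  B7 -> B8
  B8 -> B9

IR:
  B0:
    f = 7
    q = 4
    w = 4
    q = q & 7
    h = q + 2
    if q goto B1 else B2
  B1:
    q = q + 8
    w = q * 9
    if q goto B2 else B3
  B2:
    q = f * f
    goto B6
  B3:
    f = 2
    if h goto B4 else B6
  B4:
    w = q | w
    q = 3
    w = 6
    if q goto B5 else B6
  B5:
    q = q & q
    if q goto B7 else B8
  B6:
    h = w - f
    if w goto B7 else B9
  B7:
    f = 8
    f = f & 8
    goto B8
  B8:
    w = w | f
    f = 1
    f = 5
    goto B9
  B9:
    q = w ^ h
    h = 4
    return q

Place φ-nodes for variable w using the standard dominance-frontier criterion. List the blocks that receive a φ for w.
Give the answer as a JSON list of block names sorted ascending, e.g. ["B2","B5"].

idom tree: B1←B0 B2←B0 B3←B1 B4←B3 B5←B4 B6←B0 B7←B0 B8←B0 B9←B0
Join-block Dom:
  B2: preds {B0,B1}: {B0} ∩ {B0,B1} = {B0}; idom=B0
  B6: preds {B2,B3,B4}: {B0,B2} ∩ {B0,B1,B3} ∩ {B0,B1,B3,B4} = {B0}; idom=B0
  B7: preds {B5,B6}: {B0,B1,B3,B4,B5} ∩ {B0,B6} = {B0}; idom=B0
  B8: preds {B5,B7}: {B0,B1,B3,B4,B5} ∩ {B0,B7} = {B0}; idom=B0
  B9: preds {B6,B8}: {B0,B6} ∩ {B0,B8} = {B0}; idom=B0

Frontier:
  B2←B0: walk · to B0
  B2←B1: walk B1 to B0
  B6←B2: walk B2 to B0
  B6←B3: walk B3→B1 to B0
  B6←B4: walk B4→B3→B1 to B0
  B7←B5: walk B5→B4→B3→B1 to B0
  B7←B6: walk B6 to B0
  B8←B5: walk B5→B4→B3→B1 to B0
  B8←B7: walk B7 to B0
  B9←B6: walk B6 to B0
  B9←B8: walk B8 to B0
  B0 → ∅
  B1 → {B2,B6,B7,B8}
  B2 → {B6}
  B3 → {B6,B7,B8}
  B4 → {B6,B7,B8}
  B5 → {B7,B8}
  B6 → {B7,B9}
  B7 → {B8}
  B8 → {B9}
  B9 → ∅

φ for w: defs {B0,B1,B4,B8}
  DF⁺ = {B2,B6,B7,B8,B9}

Answer: ["B2", "B6", "B7", "B8", "B9"]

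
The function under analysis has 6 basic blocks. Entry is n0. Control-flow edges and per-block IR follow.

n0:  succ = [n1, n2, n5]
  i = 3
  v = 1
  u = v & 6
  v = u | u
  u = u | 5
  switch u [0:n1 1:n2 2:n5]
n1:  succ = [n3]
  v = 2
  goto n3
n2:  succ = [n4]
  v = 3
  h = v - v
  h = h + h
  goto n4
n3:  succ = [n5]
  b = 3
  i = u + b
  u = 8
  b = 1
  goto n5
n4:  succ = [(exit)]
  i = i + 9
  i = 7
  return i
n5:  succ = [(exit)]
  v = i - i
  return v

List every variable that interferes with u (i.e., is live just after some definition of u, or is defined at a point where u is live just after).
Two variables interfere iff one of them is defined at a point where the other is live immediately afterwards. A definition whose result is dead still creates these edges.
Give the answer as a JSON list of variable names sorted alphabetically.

Per-block:
  n0: {i,u,v} / ∅
  n1: {v} / ∅
  n2: {h,v} / ∅
  n3: {b,i,u} / {u}
  n4: {i} / {i}
  n5: {v} / {i}

Liveness:
  n0: in=∅ out={i,u}
  n1: in={u} out={u}
  n2: in={i} out={i}
  n3: in={u} out={i}
  n4: in={i} out=∅
  n5: in={i} out=∅

Interference:
  b↔{i,u}
  h↔{i}
  i↔{b,h,u,v}
  u↔{b,i,v}
  v↔{i,u}

N(u) = ["b", "i", "v"]

Answer: ["b", "i", "v"]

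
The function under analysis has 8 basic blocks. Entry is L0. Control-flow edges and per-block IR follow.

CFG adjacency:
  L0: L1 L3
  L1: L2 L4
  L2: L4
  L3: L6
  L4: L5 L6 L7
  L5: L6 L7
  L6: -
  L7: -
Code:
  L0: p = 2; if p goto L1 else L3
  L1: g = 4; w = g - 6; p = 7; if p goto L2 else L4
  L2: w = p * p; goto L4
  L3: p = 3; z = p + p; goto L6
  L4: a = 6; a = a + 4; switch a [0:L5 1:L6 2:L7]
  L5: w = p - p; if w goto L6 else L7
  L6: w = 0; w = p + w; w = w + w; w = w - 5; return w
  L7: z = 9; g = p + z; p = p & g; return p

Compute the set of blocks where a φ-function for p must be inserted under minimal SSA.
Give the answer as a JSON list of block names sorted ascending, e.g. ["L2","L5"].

Answer: ["L6"]

Derivation:
idom tree: L1←L0 L2←L1 L3←L0 L4←L1 L5←L4 L6←L0 L7←L4
Dom at joins:
  L4: preds {L1,L2}: {L0,L1} ∩ {L0,L1,L2} = {L0,L1}; idom=L1
  L6: preds {L3,L4,L5}: {L0,L3} ∩ {L0,L1,L4} ∩ {L0,L1,L4,L5} = {L0}; idom=L0
  L7: preds {L4,L5}: {L0,L1,L4} ∩ {L0,L1,L4,L5} = {L0,L1,L4}; idom=L4

DF walk-up:
  L4←L1: walk · to L1
  L4←L2: walk L2 to L1
  L6←L3: walk L3 to L0
  L6←L4: walk L4→L1 to L0
  L6←L5: walk L5→L4→L1 to L0
  L7←L4: walk · to L4
  L7←L5: walk L5 to L4
  DF(L0)=∅
  DF(L1)={L6}
  DF(L2)={L4}
  DF(L3)={L6}
  DF(L4)={L6}
  DF(L5)={L6,L7}
  DF(L6)=∅
  DF(L7)=∅

φ for p: defs {L0,L1,L3,L7}
  DF⁺ = {L6}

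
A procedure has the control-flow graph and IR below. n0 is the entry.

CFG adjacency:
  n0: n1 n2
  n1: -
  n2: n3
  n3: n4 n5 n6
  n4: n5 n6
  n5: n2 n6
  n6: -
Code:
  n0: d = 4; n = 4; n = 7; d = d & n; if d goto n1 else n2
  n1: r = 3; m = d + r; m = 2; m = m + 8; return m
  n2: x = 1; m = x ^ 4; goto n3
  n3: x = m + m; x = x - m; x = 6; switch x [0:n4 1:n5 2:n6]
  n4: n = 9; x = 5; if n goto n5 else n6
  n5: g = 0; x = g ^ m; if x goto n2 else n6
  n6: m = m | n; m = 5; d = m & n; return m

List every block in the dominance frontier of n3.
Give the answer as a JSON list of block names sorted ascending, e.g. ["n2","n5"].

Answer: ["n2"]

Derivation:
idom tree: n1←n0 n2←n0 n3←n2 n4←n3 n5←n3 n6←n3
Join-block Dom:
  n2: preds {n0,n5}: {n0} ∩ {n0,n2,n3,n5} = {n0}; idom=n0
  n5: preds {n3,n4}: {n0,n2,n3} ∩ {n0,n2,n3,n4} = {n0,n2,n3}; idom=n3
  n6: preds {n3,n4,n5}: {n0,n2,n3} ∩ {n0,n2,n3,n4} ∩ {n0,n2,n3,n5} = {n0,n2,n3}; idom=n3

DF derivation:
  n2←n0: walk · to n0
  n2←n5: walk n5→n3→n2 to n0
  n5←n3: walk · to n3
  n5←n4: walk n4 to n3
  n6←n3: walk · to n3
  n6←n4: walk n4 to n3
  n6←n5: walk n5 to n3
  n0 → ∅
  n1 → ∅
  n2 → {n2}
  n3 → {n2}
  n4 → {n5,n6}
  n5 → {n2,n6}
  n6 → ∅

DF(n3) = ["n2"]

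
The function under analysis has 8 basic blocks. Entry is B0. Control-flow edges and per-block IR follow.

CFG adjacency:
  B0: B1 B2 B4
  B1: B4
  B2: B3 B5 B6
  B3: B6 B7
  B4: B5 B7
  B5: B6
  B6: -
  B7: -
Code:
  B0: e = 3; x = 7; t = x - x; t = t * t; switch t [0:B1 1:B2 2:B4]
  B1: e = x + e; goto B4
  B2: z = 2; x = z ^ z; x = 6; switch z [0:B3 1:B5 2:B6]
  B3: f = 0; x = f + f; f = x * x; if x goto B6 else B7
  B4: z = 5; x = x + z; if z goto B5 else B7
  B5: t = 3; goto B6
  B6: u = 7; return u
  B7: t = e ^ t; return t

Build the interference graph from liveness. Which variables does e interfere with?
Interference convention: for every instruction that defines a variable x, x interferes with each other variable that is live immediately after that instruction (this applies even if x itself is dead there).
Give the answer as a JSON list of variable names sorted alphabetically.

Answer: ["f", "t", "x", "z"]

Analysis:
def/use:
  B0: def={e,t,x} ue=∅
  B1: def={e} ue={e,x}
  B2: def={x,z} ue=∅
  B3: def={f,x} ue=∅
  B4: def={x,z} ue={x}
  B5: def={t} ue=∅
  B6: def={u} ue=∅
  B7: def={t} ue={e,t}

Liveness:
  B0: in=∅ out={e,t,x}
  B1: in={e,t,x} out={e,t,x}
  B2: in={e,t} out={e,t}
  B3: in={e,t} out={e,t}
  B4: in={e,t,x} out={e,t}
  B5: in=∅ out=∅
  B6: in=∅ out=∅
  B7: in={e,t} out=∅

Interference:
  e↔{f,t,x,z}
  f↔{e,t,x}
  t↔{e,f,x,z}
  u↔∅
  x↔{e,f,t,z}
  z↔{e,t,x}

N(e) = ["f", "t", "x", "z"]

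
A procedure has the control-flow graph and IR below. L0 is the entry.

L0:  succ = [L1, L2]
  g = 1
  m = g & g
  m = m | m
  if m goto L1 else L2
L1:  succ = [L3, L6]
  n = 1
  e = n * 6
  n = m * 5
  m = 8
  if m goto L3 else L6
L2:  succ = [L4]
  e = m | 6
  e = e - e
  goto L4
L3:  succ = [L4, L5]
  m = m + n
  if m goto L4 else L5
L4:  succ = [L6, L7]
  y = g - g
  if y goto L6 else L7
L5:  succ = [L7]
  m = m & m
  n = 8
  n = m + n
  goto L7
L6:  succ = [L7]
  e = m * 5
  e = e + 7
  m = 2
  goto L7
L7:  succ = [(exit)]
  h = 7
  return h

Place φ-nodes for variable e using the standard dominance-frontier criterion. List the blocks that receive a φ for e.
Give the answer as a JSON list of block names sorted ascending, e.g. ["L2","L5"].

idom tree: L1←L0 L2←L0 L3←L1 L4←L0 L5←L3 L6←L0 L7←L0
Join-block Dom:
  L4: preds {L2,L3}: {L0,L2} ∩ {L0,L1,L3} = {L0}; idom=L0
  L6: preds {L1,L4}: {L0,L1} ∩ {L0,L4} = {L0}; idom=L0
  L7: preds {L4,L5,L6}: {L0,L4} ∩ {L0,L1,L3,L5} ∩ {L0,L6} = {L0}; idom=L0

Frontier:
  L4←L2: walk L2 to L0
  L4←L3: walk L3→L1 to L0
  L6←L1: walk L1 to L0
  L6←L4: walk L4 to L0
  L7←L4: walk L4 to L0
  L7←L5: walk L5→L3→L1 to L0
  L7←L6: walk L6 to L0
  L0 → ∅
  L1 → {L4,L6,L7}
  L2 → {L4}
  L3 → {L4,L7}
  L4 → {L6,L7}
  L5 → {L7}
  L6 → {L7}
  L7 → ∅

φ for e: defs {L1,L2,L6}
  DF⁺ = {L4,L6,L7}

Answer: ["L4", "L6", "L7"]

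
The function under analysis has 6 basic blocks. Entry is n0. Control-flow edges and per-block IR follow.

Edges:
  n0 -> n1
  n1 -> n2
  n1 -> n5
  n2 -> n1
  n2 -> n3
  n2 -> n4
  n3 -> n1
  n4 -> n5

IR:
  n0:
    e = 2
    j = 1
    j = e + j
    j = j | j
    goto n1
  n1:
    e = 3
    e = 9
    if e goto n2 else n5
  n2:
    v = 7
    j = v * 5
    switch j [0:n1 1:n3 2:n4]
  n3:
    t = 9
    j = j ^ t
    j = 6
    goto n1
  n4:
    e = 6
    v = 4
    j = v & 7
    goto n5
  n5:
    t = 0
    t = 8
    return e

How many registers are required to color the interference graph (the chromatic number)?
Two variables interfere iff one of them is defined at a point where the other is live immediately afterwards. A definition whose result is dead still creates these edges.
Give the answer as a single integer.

Answer: 3

Analysis:
Per-block:
  n0 def {e,j} use ∅
  n1 def {e} use ∅
  n2 def {j,v} use ∅
  n3 def {j,t} use {j}
  n4 def {e,j,v} use ∅
  n5 def {t} use {e}

Backward fixpoint:
  n0: in=∅ out=∅
  n1: in=∅ out={e}
  n2: in=∅ out={j}
  n3: in={j} out=∅
  n4: in=∅ out={e}
  n5: in={e} out=∅

Interfere edges:
  e — {j,t,v}
  j — {e,t}
  t — {e,j}
  v — {e}

Colouring:
  lower bound: {e,j,t} mutually conflict ⇒ χ ≥ 3
  3-colouring: R0={e}  R1={j,v}  R2={t}
  χ = 3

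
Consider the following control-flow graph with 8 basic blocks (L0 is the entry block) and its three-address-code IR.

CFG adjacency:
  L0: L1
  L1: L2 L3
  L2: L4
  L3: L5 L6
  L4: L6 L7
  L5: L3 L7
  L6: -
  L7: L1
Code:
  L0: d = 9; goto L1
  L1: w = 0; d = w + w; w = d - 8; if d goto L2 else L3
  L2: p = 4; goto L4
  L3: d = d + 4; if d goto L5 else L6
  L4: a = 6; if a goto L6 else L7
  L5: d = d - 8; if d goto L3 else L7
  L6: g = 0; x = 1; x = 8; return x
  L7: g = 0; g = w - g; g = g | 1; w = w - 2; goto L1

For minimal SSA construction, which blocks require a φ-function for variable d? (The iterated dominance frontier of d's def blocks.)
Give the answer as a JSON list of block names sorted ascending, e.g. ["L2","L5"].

idom tree: L1←L0 L2←L1 L3←L1 L4←L2 L5←L3 L6←L1 L7←L1
Dom at joins:
  L1: preds {L0,L7}: {L0} ∩ {L0,L1,L7} = {L0}; idom=L0
  L3: preds {L1,L5}: {L0,L1} ∩ {L0,L1,L3,L5} = {L0,L1}; idom=L1
  L6: preds {L3,L4}: {L0,L1,L3} ∩ {L0,L1,L2,L4} = {L0,L1}; idom=L1
  L7: preds {L4,L5}: {L0,L1,L2,L4} ∩ {L0,L1,L3,L5} = {L0,L1}; idom=L1

DF walk-up:
  join L1 pred L0: · stop@L0
  join L1 pred L7: L7→L1 stop@L0
  join L3 pred L1: · stop@L1
  join L3 pred L5: L5→L3 stop@L1
  join L6 pred L3: L3 stop@L1
  join L6 pred L4: L4→L2 stop@L1
  join L7 pred L4: L4→L2 stop@L1
  join L7 pred L5: L5→L3 stop@L1
  DF(L0)=∅
  DF(L1)={L1}
  DF(L2)={L6,L7}
  DF(L3)={L3,L6,L7}
  DF(L4)={L6,L7}
  DF(L5)={L3,L7}
  DF(L6)=∅
  DF(L7)={L1}

φ for d: defs {L0,L1,L3,L5}
  DF⁺ = {L1,L3,L6,L7}

Answer: ["L1", "L3", "L6", "L7"]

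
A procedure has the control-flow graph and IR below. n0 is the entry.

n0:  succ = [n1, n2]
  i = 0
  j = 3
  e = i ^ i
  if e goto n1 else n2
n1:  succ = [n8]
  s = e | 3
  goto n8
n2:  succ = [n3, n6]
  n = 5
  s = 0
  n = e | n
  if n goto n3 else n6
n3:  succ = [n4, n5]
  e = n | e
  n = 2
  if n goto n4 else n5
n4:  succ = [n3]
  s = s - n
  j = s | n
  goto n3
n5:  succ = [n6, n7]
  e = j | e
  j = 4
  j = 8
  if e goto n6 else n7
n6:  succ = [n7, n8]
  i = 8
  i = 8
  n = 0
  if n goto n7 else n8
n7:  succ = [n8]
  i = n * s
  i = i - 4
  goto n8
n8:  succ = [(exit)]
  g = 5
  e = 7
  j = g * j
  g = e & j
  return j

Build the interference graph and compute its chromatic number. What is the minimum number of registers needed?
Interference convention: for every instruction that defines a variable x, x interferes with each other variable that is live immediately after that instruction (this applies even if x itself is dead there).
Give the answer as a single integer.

Answer: 4

Derivation:
def/use:
  n0 def {e,i,j} use ∅
  n1 def {s} use {e}
  n2 def {n,s} use {e}
  n3 def {e,n} use {e,n}
  n4 def {j,s} use {n,s}
  n5 def {e,j} use {e,j}
  n6 def {i,n} use ∅
  n7 def {i} use {n,s}
  n8 def {e,g,j} use {j}

Liveness:
  n0: in=∅ out={e,j}
  n1: in={e,j} out={j}
  n2: in={e,j} out={e,j,n,s}
  n3: in={e,j,n,s} out={e,j,n,s}
  n4: in={e,n,s} out={e,j,n,s}
  n5: in={e,j,n,s} out={j,n,s}
  n6: in={j,s} out={j,n,s}
  n7: in={j,n,s} out={j}
  n8: in={j} out=∅

Conflict graph:
  e — {g,j,n,s}
  g — {e,j}
  i — {j,s}
  j — {e,g,i,n,s}
  n — {e,j,s}
  s — {e,i,j,n}

Chromatic number:
  lower bound: {e,j,n,s} mutually conflict ⇒ χ ≥ 4
  4-colouring: R0={j}  R1={e,i}  R2={g,s}  R3={n}
  χ = 4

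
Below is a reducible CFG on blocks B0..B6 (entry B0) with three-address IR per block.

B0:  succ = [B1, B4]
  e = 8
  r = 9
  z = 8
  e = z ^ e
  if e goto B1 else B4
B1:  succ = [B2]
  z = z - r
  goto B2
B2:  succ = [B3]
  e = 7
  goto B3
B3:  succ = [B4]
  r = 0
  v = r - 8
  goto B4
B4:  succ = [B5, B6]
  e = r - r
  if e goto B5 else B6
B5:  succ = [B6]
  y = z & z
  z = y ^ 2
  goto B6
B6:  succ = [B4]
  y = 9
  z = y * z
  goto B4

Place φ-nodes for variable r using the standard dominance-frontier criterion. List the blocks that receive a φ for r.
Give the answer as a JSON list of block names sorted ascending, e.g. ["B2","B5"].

idom tree: B1←B0 B2←B1 B3←B2 B4←B0 B5←B4 B6←B4
Join-block Dom:
  B4: preds {B0,B3,B6}: {B0} ∩ {B0,B1,B2,B3} ∩ {B0,B4,B6} = {B0}; idom=B0
  B6: preds {B4,B5}: {B0,B4} ∩ {B0,B4,B5} = {B0,B4}; idom=B4

DF derivation:
  join B4 pred B0: · stop@B0
  join B4 pred B3: B3→B2→B1 stop@B0
  join B4 pred B6: B6→B4 stop@B0
  join B6 pred B4: · stop@B4
  join B6 pred B5: B5 stop@B4
  B0: DF=∅
  B1: DF={B4}
  B2: DF={B4}
  B3: DF={B4}
  B4: DF={B4}
  B5: DF={B6}
  B6: DF={B4}

φ for r: defs {B0,B3}
  DF⁺ = {B4}

Answer: ["B4"]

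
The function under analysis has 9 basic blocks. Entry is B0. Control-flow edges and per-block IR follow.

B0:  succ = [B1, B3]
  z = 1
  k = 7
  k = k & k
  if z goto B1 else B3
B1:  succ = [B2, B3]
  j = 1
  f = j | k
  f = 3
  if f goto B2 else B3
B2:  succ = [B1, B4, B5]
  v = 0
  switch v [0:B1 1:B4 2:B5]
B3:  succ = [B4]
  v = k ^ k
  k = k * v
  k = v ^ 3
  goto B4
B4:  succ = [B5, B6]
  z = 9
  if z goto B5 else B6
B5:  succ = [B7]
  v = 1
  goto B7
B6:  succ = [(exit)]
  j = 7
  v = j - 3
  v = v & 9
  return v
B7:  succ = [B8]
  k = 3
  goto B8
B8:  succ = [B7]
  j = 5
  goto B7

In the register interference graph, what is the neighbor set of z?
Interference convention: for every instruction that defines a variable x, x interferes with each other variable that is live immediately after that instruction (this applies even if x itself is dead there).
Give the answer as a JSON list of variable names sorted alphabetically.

Block summaries:
  B0: {k,z} / ∅
  B1: {f,j} / {k}
  B2: {v} / ∅
  B3: {k,v} / {k}
  B4: {z} / ∅
  B5: {v} / ∅
  B6: {j,v} / ∅
  B7: {k} / ∅
  B8: {j} / ∅

Live sets:
  B0 li=∅ lo={k}
  B1 li={k} lo={k}
  B2 li={k} lo={k}
  B3 li={k} lo=∅
  B4 li=∅ lo=∅
  B5 li=∅ lo=∅
  B6 li=∅ lo=∅
  B7 li=∅ lo=∅
  B8 li=∅ lo=∅

Conflict graph:
  f: {k}
  j: {k}
  k: {f,j,v,z}
  v: {k}
  z: {k}

N(z) = ["k"]

Answer: ["k"]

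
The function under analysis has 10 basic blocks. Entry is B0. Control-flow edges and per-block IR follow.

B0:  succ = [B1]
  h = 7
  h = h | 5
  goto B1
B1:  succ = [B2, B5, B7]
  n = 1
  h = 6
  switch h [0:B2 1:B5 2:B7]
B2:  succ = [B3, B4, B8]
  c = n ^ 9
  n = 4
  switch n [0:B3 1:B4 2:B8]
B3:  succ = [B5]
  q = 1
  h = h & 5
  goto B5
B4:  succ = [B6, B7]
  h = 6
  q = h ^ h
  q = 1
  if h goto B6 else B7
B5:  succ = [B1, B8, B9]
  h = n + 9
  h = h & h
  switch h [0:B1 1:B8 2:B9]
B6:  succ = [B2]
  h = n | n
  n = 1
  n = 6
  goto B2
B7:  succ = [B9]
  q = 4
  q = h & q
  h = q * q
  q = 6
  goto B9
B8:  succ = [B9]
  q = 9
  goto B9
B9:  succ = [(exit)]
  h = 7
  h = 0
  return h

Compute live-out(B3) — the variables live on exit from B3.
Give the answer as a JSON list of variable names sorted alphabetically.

Answer: ["n"]

Working:
Per-block:
  B0: def={h} ue=∅
  B1: def={h,n} ue=∅
  B2: def={c,n} ue={n}
  B3: def={h,q} ue={h}
  B4: def={h,q} ue=∅
  B5: def={h} ue={n}
  B6: def={h,n} ue={n}
  B7: def={h,q} ue={h}
  B8: def={q} ue=∅
  B9: def={h} ue=∅

Live sets:
  live B0: ∅→∅
  live B1: ∅→{h,n}
  live B2: {h,n}→{h,n}
  live B3: {h,n}→{n}
  live B4: {n}→{h,n}
  live B5: {n}→∅
  live B6: {n}→{h,n}
  live B7: {h}→∅
  live B8: ∅→∅
  live B9: ∅→∅

live-out(B3) = ["n"]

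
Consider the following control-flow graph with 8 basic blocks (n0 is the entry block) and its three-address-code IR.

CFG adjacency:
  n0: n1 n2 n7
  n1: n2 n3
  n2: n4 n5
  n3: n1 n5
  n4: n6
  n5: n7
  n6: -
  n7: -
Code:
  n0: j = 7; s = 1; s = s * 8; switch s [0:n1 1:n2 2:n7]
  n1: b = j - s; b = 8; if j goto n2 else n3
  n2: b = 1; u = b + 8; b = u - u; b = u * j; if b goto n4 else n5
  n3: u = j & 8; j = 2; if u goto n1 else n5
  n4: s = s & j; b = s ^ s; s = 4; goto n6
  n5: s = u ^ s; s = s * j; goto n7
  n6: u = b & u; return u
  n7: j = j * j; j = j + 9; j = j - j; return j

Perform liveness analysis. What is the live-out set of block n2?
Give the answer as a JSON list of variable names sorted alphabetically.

Answer: ["j", "s", "u"]

Working:
Block summaries:
  n0: def={j,s} ue=∅
  n1: def={b} ue={j,s}
  n2: def={b,u} ue={j}
  n3: def={j,u} ue={j}
  n4: def={b,s} ue={j,s}
  n5: def={s} ue={j,s,u}
  n6: def={u} ue={b,u}
  n7: def={j} ue={j}

Backward fixpoint:
  n0 li=∅ lo={j,s}
  n1 li={j,s} lo={j,s}
  n2 li={j,s} lo={j,s,u}
  n3 li={j,s} lo={j,s,u}
  n4 li={j,s,u} lo={b,u}
  n5 li={j,s,u} lo={j}
  n6 li={b,u} lo=∅
  n7 li={j} lo=∅

live-out(n2) = ["j", "s", "u"]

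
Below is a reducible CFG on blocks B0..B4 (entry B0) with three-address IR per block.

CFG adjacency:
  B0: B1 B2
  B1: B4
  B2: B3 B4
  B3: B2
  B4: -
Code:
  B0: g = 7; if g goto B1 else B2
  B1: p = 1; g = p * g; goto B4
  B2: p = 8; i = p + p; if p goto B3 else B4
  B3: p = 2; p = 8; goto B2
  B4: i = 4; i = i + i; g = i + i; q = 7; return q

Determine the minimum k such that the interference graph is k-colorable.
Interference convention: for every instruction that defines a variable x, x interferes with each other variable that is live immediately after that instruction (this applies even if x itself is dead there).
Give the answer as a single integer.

Answer: 2

Derivation:
def/use:
  B0: {g} / ∅
  B1: {g,p} / {g}
  B2: {i,p} / ∅
  B3: {p} / ∅
  B4: {g,i,q} / ∅

Backward fixpoint:
  live B0: ∅→{g}
  live B1: {g}→∅
  live B2: ∅→∅
  live B3: ∅→∅
  live B4: ∅→∅

Interference:
  g: {p}
  i: {p}
  p: {g,i}
  q: ∅

Colouring:
  clique {g,p} ⇒ need ≥ 2
  assign g→r1 i→r1 p→r0 q→r0 — no edge inside a register ⇒ χ ≤ 2
  χ = 2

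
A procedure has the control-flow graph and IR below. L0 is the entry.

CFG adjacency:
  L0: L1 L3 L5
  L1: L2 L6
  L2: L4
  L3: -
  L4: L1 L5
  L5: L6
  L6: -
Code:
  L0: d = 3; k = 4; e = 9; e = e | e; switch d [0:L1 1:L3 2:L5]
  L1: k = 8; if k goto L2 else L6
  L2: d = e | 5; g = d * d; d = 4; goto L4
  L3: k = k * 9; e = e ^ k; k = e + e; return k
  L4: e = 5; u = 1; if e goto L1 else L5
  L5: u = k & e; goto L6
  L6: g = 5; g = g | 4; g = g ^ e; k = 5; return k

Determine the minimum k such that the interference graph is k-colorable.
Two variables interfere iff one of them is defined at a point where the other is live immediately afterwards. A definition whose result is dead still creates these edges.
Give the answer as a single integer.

Answer: 3

Derivation:
Per-block:
  L0: {d,e,k} / ∅
  L1: {k} / ∅
  L2: {d,g} / {e}
  L3: {e,k} / {e,k}
  L4: {e,u} / ∅
  L5: {u} / {e,k}
  L6: {g,k} / {e}

Backward fixpoint:
  L0 li=∅ lo={e,k}
  L1 li={e} lo={e,k}
  L2 li={e,k} lo={k}
  L3 li={e,k} lo=∅
  L4 li={k} lo={e,k}
  L5 li={e,k} lo={e}
  L6 li={e} lo=∅

Interference:
  d — {e,k}
  e — {d,g,k,u}
  g — {e,k}
  k — {d,e,g,u}
  u — {e,k}

Colouring:
  lower bound: {d,e,k} mutually conflict ⇒ χ ≥ 3
  3-colouring: r0={e}  r1={k}  r2={d,g,u}
  χ = 3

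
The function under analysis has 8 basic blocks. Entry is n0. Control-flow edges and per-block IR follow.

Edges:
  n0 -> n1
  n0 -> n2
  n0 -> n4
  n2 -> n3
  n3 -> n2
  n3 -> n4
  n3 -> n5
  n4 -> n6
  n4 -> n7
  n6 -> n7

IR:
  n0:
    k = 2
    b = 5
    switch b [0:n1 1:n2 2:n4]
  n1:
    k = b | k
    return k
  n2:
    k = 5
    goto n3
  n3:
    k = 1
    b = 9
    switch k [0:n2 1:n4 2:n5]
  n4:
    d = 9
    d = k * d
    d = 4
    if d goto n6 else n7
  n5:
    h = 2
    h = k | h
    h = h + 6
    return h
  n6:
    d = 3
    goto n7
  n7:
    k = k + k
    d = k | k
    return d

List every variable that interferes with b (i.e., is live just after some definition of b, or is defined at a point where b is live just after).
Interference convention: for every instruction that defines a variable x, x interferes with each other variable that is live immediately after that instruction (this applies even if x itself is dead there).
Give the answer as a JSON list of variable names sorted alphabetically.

Answer: ["k"]

Working:
Per-block:
  n0 def {b,k} use ∅
  n1 def {k} use {b,k}
  n2 def {k} use ∅
  n3 def {b,k} use ∅
  n4 def {d} use {k}
  n5 def {h} use {k}
  n6 def {d} use ∅
  n7 def {d,k} use {k}

Backward fixpoint:
  live n0: ∅→{b,k}
  live n1: {b,k}→∅
  live n2: ∅→∅
  live n3: ∅→{k}
  live n4: {k}→{k}
  live n5: {k}→∅
  live n6: {k}→{k}
  live n7: {k}→∅

Conflict graph:
  b — {k}
  d — {k}
  h — {k}
  k — {b,d,h}

N(b) = ["k"]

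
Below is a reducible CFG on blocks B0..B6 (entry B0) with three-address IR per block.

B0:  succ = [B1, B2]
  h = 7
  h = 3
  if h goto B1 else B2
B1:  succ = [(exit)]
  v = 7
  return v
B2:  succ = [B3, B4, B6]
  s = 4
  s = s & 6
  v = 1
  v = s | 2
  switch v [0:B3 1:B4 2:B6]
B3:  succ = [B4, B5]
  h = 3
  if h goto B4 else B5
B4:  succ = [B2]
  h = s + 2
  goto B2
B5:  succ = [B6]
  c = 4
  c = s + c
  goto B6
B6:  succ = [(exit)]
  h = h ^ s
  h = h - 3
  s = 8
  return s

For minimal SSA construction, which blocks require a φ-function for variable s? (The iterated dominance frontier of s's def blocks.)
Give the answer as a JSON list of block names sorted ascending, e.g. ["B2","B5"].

idom tree: B1←B0 B2←B0 B3←B2 B4←B2 B5←B3 B6←B2
Dom at joins:
  B2: preds {B0,B4}: {B0} ∩ {B0,B2,B4} = {B0}; idom=B0
  B4: preds {B2,B3}: {B0,B2} ∩ {B0,B2,B3} = {B0,B2}; idom=B2
  B6: preds {B2,B5}: {B0,B2} ∩ {B0,B2,B3,B5} = {B0,B2}; idom=B2

Frontier:
  B2←B0: walk · to B0
  B2←B4: walk B4→B2 to B0
  B4←B2: walk · to B2
  B4←B3: walk B3 to B2
  B6←B2: walk · to B2
  B6←B5: walk B5→B3 to B2
  B0 → ∅
  B1 → ∅
  B2 → {B2}
  B3 → {B4,B6}
  B4 → {B2}
  B5 → {B6}
  B6 → ∅

φ for s: defs {B2,B6}
  DF⁺ = {B2}

Answer: ["B2"]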